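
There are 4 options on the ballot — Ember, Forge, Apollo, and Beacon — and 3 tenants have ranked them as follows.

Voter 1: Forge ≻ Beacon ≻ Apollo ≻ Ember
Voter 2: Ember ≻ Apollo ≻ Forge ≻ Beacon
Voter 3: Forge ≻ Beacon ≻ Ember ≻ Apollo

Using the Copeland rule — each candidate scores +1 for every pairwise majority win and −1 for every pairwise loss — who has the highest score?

Pairwise results:
  Ember vs Forge: Forge wins 2–1.
  Ember vs Apollo: Ember wins 2–1.
  Ember vs Beacon: Beacon wins 2–1.
  Forge vs Apollo: Forge wins 2–1.
  Forge vs Beacon: Forge wins 3–0.
  Apollo vs Beacon: Beacon wins 2–1.
Copeland scores (wins − losses):
  Ember: 1 − 2 = -1
  Forge: 3 − 0 = 3
  Apollo: 0 − 3 = -3
  Beacon: 2 − 1 = 1
Forge has the best Copeland score.

Forge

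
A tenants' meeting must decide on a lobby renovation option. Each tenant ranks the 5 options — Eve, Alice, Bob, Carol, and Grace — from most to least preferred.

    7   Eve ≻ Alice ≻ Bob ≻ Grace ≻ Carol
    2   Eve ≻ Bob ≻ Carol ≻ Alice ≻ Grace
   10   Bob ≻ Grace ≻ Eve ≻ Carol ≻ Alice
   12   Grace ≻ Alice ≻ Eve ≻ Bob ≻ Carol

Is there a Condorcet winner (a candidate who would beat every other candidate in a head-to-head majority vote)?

No

Head-to-head results (31 voters total):
Eve vs Alice: Eve wins 19–12.
Eve vs Bob: Eve wins 21–10.
Eve vs Carol: Eve wins 31–0.
Eve vs Grace: Grace wins 22–9.
Alice vs Bob: Alice wins 19–12.
Alice vs Carol: Alice wins 19–12.
Alice vs Grace: Grace wins 22–9.
Bob vs Carol: Bob wins 31–0.
Bob vs Grace: Bob wins 19–12.
Carol vs Grace: Grace wins 29–2.
No candidate beats all others: Eve beats Bob beats Grace beats Eve, a majority cycle.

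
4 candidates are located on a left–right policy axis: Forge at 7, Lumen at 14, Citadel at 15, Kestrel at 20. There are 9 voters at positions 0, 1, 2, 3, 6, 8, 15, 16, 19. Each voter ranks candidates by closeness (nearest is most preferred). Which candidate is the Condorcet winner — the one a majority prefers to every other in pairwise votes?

Forge

With single-peaked preferences on a line, the Condorcet winner is the candidate closest to the median voter.
The median voter (position 6) is closest to Forge at 7.
Check: Forge vs Lumen — voters closer to Forge: 6 of 9.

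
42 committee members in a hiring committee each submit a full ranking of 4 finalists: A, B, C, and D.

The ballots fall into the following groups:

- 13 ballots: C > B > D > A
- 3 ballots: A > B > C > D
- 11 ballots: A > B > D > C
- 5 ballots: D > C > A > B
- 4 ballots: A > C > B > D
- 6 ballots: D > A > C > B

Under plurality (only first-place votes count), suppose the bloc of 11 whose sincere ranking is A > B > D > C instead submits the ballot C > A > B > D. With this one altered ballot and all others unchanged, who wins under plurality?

C

First-place totals with the altered ballot: A 7, B 0, C 24, D 11.
The switch changes the winner from A to C.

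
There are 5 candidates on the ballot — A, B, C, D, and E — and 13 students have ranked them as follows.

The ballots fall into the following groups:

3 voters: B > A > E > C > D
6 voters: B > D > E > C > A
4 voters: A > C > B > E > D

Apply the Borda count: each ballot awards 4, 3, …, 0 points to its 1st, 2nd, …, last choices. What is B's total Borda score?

44

Borda scores:
  A: 3·3 + 6·0 + 4·4 = 25
  B: 3·4 + 6·4 + 4·2 = 44
  C: 3·1 + 6·1 + 4·3 = 21
  D: 3·0 + 6·3 + 4·0 = 18
  E: 3·2 + 6·2 + 4·1 = 22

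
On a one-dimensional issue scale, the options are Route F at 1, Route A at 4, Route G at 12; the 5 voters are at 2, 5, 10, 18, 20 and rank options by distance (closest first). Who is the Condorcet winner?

Route G

With single-peaked preferences on a line, the Condorcet winner is the candidate closest to the median voter.
The median voter (position 10) is closest to Route G at 12.
Check: Route G vs Route F — voters closer to Route G: 3 of 5.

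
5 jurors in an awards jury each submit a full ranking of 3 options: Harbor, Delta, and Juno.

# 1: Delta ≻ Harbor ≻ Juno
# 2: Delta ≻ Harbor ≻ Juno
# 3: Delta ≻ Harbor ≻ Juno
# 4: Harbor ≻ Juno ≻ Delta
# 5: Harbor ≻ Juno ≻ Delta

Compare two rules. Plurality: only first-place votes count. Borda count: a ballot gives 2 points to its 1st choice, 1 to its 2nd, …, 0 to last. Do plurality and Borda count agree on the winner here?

No

Plurality first-place counts: Harbor 2, Delta 3, Juno 0 → Delta.
Borda totals: Harbor 7, Delta 6, Juno 2 → Harbor.
The two rules disagree: plurality picks Delta, Borda picks Harbor.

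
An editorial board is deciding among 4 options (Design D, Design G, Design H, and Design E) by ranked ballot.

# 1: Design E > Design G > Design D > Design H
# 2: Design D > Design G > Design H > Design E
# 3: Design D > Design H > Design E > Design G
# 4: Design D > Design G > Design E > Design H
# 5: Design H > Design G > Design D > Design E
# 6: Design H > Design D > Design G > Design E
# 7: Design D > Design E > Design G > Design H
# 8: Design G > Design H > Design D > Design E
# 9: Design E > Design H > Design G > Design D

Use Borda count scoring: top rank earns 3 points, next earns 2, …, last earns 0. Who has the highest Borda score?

Design D

Borda scores:
  Design D: 1 + 3 + 3 + 3 + 1 + 2 + 3 + 1 + 0 = 17
  Design G: 2 + 2 + 0 + 2 + 2 + 1 + 1 + 3 + 1 = 14
  Design H: 0 + 1 + 2 + 0 + 3 + 3 + 0 + 2 + 2 = 13
  Design E: 3 + 0 + 1 + 1 + 0 + 0 + 2 + 0 + 3 = 10
Design D has the highest total.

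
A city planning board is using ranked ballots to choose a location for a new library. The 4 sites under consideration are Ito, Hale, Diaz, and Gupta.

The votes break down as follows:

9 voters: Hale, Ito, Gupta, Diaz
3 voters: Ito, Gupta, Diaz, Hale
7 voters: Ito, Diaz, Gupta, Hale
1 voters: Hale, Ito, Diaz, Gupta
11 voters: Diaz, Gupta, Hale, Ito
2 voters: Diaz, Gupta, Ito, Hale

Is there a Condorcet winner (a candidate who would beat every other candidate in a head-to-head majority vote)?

Head-to-head results (33 voters total):
Ito vs Hale: Hale wins 21–12.
Ito vs Diaz: Ito wins 20–13.
Ito vs Gupta: Ito wins 20–13.
Hale vs Diaz: Diaz wins 23–10.
Hale vs Gupta: Gupta wins 23–10.
Diaz vs Gupta: Diaz wins 21–12.
No candidate beats all others: Ito beats Diaz beats Hale beats Ito, a majority cycle.

No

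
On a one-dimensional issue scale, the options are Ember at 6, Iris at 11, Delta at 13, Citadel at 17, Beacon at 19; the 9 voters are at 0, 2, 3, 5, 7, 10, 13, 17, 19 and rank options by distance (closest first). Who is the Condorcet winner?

With single-peaked preferences on a line, the Condorcet winner is the candidate closest to the median voter.
The median voter (position 7) is closest to Ember at 6.
Check: Ember vs Beacon — voters closer to Ember: 6 of 9.

Ember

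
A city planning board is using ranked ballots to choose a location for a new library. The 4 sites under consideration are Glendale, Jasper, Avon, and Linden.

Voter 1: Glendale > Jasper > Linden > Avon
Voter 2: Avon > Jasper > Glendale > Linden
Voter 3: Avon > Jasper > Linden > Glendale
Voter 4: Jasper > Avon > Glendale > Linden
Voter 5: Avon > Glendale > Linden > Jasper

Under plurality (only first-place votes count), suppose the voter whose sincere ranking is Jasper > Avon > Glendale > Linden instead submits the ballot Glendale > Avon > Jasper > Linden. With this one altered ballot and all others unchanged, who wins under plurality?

First-place totals with the altered ballot: Glendale 2, Jasper 0, Avon 3, Linden 0.
The winner is unchanged: still Avon.

Avon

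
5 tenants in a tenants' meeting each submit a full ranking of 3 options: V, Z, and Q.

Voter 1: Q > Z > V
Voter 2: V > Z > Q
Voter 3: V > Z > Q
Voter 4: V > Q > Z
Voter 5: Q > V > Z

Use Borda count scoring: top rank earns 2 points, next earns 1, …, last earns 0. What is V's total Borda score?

7

Borda scores:
  V: 0 + 2 + 2 + 2 + 1 = 7
  Z: 1 + 1 + 1 + 0 + 0 = 3
  Q: 2 + 0 + 0 + 1 + 2 = 5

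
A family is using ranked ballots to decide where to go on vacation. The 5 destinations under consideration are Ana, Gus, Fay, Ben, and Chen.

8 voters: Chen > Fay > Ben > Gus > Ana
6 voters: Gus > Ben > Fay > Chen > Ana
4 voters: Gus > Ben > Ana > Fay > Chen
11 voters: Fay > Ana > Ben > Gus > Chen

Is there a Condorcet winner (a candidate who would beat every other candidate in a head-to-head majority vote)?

Head-to-head results (29 voters total):
Ana vs Gus: Gus wins 18–11.
Ana vs Fay: Fay wins 25–4.
Ana vs Ben: Ben wins 18–11.
Ana vs Chen: Ana wins 15–14.
Gus vs Fay: Fay wins 19–10.
Gus vs Ben: Ben wins 19–10.
Gus vs Chen: Gus wins 21–8.
Fay vs Ben: Fay wins 19–10.
Fay vs Chen: Fay wins 21–8.
Ben vs Chen: Ben wins 21–8.
Fay beats each rival — Ana (25–4), Gus (19–10), Ben (19–10), Chen (21–8) — so Fay is the Condorcet winner.

Yes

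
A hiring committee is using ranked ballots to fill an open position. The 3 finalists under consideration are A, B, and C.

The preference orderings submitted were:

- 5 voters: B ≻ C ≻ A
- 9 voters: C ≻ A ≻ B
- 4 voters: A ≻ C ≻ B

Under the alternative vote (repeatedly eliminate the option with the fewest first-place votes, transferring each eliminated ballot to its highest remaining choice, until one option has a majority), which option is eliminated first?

A

Round 1: C 9, B 5, A 4. A has the fewest and is eliminated.
Round 2: C 13, B 5. C has a majority.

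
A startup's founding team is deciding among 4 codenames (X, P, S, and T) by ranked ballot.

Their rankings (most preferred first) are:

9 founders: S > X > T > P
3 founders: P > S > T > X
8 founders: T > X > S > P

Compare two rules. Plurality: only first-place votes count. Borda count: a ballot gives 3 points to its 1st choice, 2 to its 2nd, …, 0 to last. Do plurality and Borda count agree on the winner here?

Plurality first-place counts: X 0, P 3, S 9, T 8 → S.
Borda totals: X 34, P 9, S 41, T 36 → S.
The two rules agree on S.

Yes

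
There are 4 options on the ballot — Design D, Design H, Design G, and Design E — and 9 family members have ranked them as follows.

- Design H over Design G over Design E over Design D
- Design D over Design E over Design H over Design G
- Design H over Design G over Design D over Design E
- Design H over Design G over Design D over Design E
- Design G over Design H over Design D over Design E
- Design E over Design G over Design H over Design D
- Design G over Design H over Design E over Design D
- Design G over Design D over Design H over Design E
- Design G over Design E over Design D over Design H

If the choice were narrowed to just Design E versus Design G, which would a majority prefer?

Ballots ranking Design E above Design G: 2.
Ballots ranking Design G above Design E: 7.
Design G wins the head-to-head, 7–2.

Design G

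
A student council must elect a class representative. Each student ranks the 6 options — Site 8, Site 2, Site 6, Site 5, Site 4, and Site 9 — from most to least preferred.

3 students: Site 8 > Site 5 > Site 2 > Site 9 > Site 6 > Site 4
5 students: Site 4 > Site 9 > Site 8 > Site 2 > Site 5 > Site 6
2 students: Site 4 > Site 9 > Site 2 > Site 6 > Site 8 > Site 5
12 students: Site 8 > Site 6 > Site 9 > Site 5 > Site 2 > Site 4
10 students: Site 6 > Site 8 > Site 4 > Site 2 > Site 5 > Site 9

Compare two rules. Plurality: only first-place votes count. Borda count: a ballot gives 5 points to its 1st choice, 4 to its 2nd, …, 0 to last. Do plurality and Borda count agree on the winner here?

Plurality first-place counts: Site 8 15, Site 2 0, Site 6 10, Site 5 0, Site 4 7, Site 9 0 → Site 8.
Borda totals: Site 8 132, Site 2 57, Site 6 105, Site 5 51, Site 4 65, Site 9 70 → Site 8.
The two rules agree on Site 8.

Yes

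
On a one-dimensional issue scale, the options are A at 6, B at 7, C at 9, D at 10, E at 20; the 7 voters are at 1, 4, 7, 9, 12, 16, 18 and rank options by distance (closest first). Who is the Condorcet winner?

C

With single-peaked preferences on a line, the Condorcet winner is the candidate closest to the median voter.
The median voter (position 9) is closest to C at 9.
Check: C vs A — voters closer to C: 4 of 7.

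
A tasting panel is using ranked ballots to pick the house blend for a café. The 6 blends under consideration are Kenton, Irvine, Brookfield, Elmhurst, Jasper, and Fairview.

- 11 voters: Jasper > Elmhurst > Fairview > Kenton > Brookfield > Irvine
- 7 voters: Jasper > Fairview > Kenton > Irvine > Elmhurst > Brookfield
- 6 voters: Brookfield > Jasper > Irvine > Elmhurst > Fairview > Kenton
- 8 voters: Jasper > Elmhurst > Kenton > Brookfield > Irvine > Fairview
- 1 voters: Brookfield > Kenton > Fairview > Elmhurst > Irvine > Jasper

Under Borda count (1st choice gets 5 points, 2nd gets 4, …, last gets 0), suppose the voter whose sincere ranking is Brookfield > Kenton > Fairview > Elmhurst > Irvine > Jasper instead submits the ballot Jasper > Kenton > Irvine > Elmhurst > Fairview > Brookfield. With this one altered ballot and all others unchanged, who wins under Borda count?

Jasper

Borda totals with the altered ballot: Kenton 71, Irvine 43, Brookfield 57, Elmhurst 97, Jasper 159, Fairview 68.
The winner is unchanged: still Jasper.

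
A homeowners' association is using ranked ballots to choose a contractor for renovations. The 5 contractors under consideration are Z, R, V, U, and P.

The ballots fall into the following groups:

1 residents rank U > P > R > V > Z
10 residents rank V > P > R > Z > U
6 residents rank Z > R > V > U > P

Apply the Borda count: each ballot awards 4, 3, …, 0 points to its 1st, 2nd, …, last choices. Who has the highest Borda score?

Borda scores:
  Z: 0 + 10·1 + 6·4 = 34
  R: 2 + 10·2 + 6·3 = 40
  V: 1 + 10·4 + 6·2 = 53
  U: 4 + 10·0 + 6·1 = 10
  P: 3 + 10·3 + 6·0 = 33
V has the highest total.

V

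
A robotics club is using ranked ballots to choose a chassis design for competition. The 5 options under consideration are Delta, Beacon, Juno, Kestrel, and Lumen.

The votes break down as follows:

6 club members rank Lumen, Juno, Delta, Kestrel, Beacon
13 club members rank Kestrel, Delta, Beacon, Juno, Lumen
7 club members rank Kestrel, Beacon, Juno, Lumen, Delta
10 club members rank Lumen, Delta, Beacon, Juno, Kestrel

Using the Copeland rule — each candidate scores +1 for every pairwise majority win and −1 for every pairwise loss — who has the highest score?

Pairwise results:
  Delta vs Beacon: Delta wins 29–7.
  Delta vs Juno: Delta wins 23–13.
  Delta vs Kestrel: Kestrel wins 20–16.
  Delta vs Lumen: Lumen wins 23–13.
  Beacon vs Juno: Beacon wins 30–6.
  Beacon vs Kestrel: Kestrel wins 26–10.
  Beacon vs Lumen: Beacon wins 20–16.
  Juno vs Kestrel: Kestrel wins 20–16.
  Juno vs Lumen: Juno wins 20–16.
  Kestrel vs Lumen: Kestrel wins 20–16.
Copeland scores (wins − losses):
  Delta: 2 − 2 = 0
  Beacon: 2 − 2 = 0
  Juno: 1 − 3 = -2
  Kestrel: 4 − 0 = 4
  Lumen: 1 − 3 = -2
Kestrel has the best Copeland score.

Kestrel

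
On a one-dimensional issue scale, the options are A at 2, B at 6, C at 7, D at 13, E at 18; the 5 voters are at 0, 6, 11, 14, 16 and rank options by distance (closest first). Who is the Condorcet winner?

With single-peaked preferences on a line, the Condorcet winner is the candidate closest to the median voter.
The median voter (position 11) is closest to D at 13.
Check: D vs B — voters closer to D: 3 of 5.

D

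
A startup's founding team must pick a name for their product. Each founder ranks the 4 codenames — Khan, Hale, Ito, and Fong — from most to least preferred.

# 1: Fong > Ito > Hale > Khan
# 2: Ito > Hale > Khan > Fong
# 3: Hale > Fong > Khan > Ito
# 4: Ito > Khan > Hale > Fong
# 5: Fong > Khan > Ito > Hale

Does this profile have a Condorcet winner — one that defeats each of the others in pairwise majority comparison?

No

Head-to-head results (5 voters total):
Khan vs Hale: Hale wins 3–2.
Khan vs Ito: Ito wins 3–2.
Khan vs Fong: Fong wins 3–2.
Hale vs Ito: Ito wins 4–1.
Hale vs Fong: Hale wins 3–2.
Ito vs Fong: Fong wins 3–2.
No candidate beats all others: Hale beats Fong beats Ito beats Hale, a majority cycle.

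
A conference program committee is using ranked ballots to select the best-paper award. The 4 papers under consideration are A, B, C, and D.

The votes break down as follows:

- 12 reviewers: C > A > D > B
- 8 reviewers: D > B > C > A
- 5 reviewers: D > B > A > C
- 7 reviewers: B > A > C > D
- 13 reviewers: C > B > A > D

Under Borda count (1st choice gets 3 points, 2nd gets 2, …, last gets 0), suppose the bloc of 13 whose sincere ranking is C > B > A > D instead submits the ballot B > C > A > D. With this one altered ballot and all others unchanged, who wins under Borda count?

Borda totals with the altered ballot: A 56, B 86, C 77, D 51.
The switch changes the winner from C to B.

B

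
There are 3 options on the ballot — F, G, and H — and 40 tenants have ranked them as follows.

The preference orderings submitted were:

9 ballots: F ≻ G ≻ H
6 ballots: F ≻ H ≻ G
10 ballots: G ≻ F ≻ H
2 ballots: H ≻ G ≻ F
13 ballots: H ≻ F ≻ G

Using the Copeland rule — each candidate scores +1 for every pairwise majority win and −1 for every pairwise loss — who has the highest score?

Pairwise results:
  F vs G: F wins 28–12.
  F vs H: F wins 25–15.
  G vs H: H wins 21–19.
Copeland scores (wins − losses):
  F: 2 − 0 = 2
  G: 0 − 2 = -2
  H: 1 − 1 = 0
F has the best Copeland score.

F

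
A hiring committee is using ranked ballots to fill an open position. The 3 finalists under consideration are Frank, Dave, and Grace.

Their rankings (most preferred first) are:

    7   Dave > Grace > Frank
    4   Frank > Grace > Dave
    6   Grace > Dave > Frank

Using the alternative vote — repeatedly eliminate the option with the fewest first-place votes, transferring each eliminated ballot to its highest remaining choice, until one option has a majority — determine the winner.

Round 1: Dave 7, Grace 6, Frank 4. Frank has the fewest and is eliminated.
Round 2: Grace 10, Dave 7. Grace has a majority.

Grace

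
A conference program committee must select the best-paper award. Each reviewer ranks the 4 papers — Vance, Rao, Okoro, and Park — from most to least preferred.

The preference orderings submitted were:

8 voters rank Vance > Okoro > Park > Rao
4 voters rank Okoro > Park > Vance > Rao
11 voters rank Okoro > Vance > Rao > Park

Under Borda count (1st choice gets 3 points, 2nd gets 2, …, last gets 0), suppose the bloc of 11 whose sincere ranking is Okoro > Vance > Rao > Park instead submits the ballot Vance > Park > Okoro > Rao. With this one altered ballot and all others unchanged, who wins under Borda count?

Borda totals with the altered ballot: Vance 61, Rao 0, Okoro 39, Park 38.
The switch changes the winner from Okoro to Vance.

Vance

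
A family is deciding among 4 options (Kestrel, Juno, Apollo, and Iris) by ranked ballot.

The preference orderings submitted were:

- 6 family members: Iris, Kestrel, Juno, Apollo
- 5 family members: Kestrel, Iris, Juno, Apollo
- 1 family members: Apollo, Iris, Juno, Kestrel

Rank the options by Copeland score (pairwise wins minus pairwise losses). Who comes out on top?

Iris

Pairwise results:
  Kestrel vs Juno: Kestrel wins 11–1.
  Kestrel vs Apollo: Kestrel wins 11–1.
  Kestrel vs Iris: Iris wins 7–5.
  Juno vs Apollo: Juno wins 11–1.
  Juno vs Iris: Iris wins 12–0.
  Apollo vs Iris: Iris wins 11–1.
Copeland scores (wins − losses):
  Kestrel: 2 − 1 = 1
  Juno: 1 − 2 = -1
  Apollo: 0 − 3 = -3
  Iris: 3 − 0 = 3
Iris has the best Copeland score.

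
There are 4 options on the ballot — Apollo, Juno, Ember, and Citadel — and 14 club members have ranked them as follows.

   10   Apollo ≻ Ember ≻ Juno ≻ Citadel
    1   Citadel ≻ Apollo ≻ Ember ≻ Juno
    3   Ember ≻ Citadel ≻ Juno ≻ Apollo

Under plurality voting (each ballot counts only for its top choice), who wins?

Apollo

First-place vote totals:
  Apollo: 10
  Juno: 0
  Ember: 3
  Citadel: 1
Apollo has the most first-place votes.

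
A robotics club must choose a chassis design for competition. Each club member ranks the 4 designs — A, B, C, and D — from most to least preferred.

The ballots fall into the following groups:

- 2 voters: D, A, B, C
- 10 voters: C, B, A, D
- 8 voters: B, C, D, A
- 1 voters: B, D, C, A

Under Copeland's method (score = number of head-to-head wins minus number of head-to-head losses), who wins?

Pairwise results:
  A vs B: B wins 19–2.
  A vs C: C wins 19–2.
  A vs D: D wins 11–10.
  B vs C: B wins 11–10.
  B vs D: B wins 19–2.
  C vs D: C wins 18–3.
Copeland scores (wins − losses):
  A: 0 − 3 = -3
  B: 3 − 0 = 3
  C: 2 − 1 = 1
  D: 1 − 2 = -1
B has the best Copeland score.

B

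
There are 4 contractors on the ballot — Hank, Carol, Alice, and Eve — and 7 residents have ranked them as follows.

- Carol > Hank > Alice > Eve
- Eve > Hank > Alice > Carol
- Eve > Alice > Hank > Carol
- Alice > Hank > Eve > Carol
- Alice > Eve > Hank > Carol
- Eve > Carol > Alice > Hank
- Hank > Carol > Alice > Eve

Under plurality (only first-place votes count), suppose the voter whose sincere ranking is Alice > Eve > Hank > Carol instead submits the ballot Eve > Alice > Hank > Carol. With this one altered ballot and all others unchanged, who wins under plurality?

Eve

First-place totals with the altered ballot: Hank 1, Carol 1, Alice 1, Eve 4.
The winner is unchanged: still Eve.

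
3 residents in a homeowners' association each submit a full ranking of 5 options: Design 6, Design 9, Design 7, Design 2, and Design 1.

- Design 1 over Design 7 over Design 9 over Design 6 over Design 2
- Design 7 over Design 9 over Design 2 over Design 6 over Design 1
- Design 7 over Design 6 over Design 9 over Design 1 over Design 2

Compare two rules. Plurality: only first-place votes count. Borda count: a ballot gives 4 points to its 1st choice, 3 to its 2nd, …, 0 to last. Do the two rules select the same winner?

Yes

Plurality first-place counts: Design 6 0, Design 9 0, Design 7 2, Design 2 0, Design 1 1 → Design 7.
Borda totals: Design 6 5, Design 9 7, Design 7 11, Design 2 2, Design 1 5 → Design 7.
The two rules agree on Design 7.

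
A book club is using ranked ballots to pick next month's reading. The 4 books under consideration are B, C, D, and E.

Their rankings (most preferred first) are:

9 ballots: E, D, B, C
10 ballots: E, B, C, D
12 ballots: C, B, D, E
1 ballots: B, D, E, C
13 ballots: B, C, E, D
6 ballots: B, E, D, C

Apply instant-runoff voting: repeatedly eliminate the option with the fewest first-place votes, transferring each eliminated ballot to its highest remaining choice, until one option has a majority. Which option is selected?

B

Round 1: B 20, E 19, C 12, D 0. D has the fewest and is eliminated.
Round 2: B 20, E 19, C 12. C has the fewest and is eliminated.
Round 3: B 32, E 19. B has a majority.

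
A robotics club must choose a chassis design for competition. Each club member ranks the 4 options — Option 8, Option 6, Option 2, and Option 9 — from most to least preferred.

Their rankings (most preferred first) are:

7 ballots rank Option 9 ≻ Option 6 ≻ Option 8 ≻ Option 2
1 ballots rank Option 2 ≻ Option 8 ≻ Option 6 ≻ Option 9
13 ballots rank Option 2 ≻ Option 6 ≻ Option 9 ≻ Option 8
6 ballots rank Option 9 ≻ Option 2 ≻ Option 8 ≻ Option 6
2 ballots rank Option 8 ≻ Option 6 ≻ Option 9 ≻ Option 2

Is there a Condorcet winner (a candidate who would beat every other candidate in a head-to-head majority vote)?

No

Head-to-head results (29 voters total):
Option 8 vs Option 6: Option 6 wins 20–9.
Option 8 vs Option 2: Option 2 wins 20–9.
Option 8 vs Option 9: Option 9 wins 26–3.
Option 6 vs Option 2: Option 2 wins 20–9.
Option 6 vs Option 9: Option 6 wins 16–13.
Option 2 vs Option 9: Option 9 wins 15–14.
No candidate beats all others: Option 6 beats Option 9 beats Option 2 beats Option 6, a majority cycle.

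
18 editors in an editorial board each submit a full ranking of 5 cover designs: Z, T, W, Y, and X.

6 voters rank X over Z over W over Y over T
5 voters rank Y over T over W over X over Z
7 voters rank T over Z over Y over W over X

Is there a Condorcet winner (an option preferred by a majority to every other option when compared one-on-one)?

Head-to-head results (18 voters total):
Z vs T: T wins 12–6.
Z vs W: Z wins 13–5.
Z vs Y: Z wins 13–5.
Z vs X: X wins 11–7.
T vs W: T wins 12–6.
T vs Y: Y wins 11–7.
T vs X: T wins 12–6.
W vs Y: Y wins 12–6.
W vs X: W wins 12–6.
Y vs X: Y wins 12–6.
No candidate beats all others: Z beats Y beats T beats Z, a majority cycle.

No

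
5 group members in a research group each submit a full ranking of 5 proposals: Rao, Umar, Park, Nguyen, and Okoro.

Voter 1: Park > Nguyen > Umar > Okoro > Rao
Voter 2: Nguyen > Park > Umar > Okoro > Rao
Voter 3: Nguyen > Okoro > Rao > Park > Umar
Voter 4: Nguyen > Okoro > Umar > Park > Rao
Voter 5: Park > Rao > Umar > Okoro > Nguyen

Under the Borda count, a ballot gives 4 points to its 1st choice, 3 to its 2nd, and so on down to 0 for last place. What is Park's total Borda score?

13

Borda scores:
  Rao: 0 + 0 + 2 + 0 + 3 = 5
  Umar: 2 + 2 + 0 + 2 + 2 = 8
  Park: 4 + 3 + 1 + 1 + 4 = 13
  Nguyen: 3 + 4 + 4 + 4 + 0 = 15
  Okoro: 1 + 1 + 3 + 3 + 1 = 9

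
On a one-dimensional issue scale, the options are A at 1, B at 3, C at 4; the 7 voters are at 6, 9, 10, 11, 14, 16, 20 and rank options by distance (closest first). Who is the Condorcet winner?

With single-peaked preferences on a line, the Condorcet winner is the candidate closest to the median voter.
The median voter (position 11) is closest to C at 4.
Check: C vs B — voters closer to C: 7 of 7.

C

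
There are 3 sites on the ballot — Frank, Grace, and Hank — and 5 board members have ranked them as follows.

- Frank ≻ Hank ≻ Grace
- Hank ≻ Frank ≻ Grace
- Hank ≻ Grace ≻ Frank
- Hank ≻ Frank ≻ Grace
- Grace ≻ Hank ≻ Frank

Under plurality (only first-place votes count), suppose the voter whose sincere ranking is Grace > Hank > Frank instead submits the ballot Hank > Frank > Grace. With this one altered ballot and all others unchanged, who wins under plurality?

Hank

First-place totals with the altered ballot: Frank 1, Grace 0, Hank 4.
The winner is unchanged: still Hank.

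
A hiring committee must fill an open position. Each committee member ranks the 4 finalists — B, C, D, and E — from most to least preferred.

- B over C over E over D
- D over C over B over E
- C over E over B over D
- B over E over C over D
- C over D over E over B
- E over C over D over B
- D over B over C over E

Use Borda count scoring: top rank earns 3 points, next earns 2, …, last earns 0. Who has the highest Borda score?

C

Borda scores:
  B: 3 + 1 + 1 + 3 + 0 + 0 + 2 = 10
  C: 2 + 2 + 3 + 1 + 3 + 2 + 1 = 14
  D: 0 + 3 + 0 + 0 + 2 + 1 + 3 = 9
  E: 1 + 0 + 2 + 2 + 1 + 3 + 0 = 9
C has the highest total.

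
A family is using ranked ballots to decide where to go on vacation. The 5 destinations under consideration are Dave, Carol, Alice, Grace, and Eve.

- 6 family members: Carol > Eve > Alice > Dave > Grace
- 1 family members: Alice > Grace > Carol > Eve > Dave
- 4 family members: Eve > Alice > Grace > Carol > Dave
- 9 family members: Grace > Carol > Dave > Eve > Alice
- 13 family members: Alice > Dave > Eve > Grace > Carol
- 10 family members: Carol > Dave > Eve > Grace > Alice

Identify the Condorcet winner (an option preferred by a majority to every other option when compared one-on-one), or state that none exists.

Head-to-head results (43 voters total):
Dave vs Carol: Carol wins 30–13.
Dave vs Alice: Alice wins 24–19.
Dave vs Grace: Dave wins 29–14.
Dave vs Eve: Dave wins 32–11.
Carol vs Alice: Carol wins 25–18.
Carol vs Grace: Grace wins 27–16.
Carol vs Eve: Carol wins 26–17.
Alice vs Grace: Alice wins 24–19.
Alice vs Eve: Eve wins 29–14.
Grace vs Eve: Eve wins 33–10.
No candidate beats all others: Dave beats Grace beats Carol beats Dave, a majority cycle.

None — there is no Condorcet winner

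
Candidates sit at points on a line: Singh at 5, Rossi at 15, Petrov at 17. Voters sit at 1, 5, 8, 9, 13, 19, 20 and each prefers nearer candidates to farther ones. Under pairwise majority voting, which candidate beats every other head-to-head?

Singh

With single-peaked preferences on a line, the Condorcet winner is the candidate closest to the median voter.
The median voter (position 9) is closest to Singh at 5.
Check: Singh vs Petrov — voters closer to Singh: 4 of 7.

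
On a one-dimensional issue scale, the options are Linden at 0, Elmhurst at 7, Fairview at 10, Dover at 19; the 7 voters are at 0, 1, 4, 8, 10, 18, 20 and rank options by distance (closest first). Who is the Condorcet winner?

Elmhurst

With single-peaked preferences on a line, the Condorcet winner is the candidate closest to the median voter.
The median voter (position 8) is closest to Elmhurst at 7.
Check: Elmhurst vs Dover — voters closer to Elmhurst: 5 of 7.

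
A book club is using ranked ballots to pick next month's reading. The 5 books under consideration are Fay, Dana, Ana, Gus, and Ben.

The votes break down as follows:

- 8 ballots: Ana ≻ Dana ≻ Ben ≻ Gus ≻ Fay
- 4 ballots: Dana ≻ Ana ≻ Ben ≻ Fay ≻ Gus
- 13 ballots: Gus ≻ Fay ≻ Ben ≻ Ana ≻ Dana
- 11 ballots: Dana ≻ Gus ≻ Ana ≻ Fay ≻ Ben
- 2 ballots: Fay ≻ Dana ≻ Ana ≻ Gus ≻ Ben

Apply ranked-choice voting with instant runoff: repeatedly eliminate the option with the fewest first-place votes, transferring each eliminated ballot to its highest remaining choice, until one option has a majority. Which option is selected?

Dana

Round 1: Dana 15, Gus 13, Ana 8, Fay 2, Ben 0. Ben has the fewest and is eliminated.
Round 2: Dana 15, Gus 13, Ana 8, Fay 2. Fay has the fewest and is eliminated.
Round 3: Dana 17, Gus 13, Ana 8. Ana has the fewest and is eliminated.
Round 4: Dana 25, Gus 13. Dana has a majority.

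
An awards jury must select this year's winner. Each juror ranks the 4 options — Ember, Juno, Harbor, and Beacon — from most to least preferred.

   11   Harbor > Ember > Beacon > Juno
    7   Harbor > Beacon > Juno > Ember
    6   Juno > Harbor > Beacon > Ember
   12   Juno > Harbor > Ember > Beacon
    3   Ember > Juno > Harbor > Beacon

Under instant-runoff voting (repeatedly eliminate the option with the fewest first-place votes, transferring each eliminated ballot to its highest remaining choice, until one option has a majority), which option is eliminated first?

Beacon

Round 1: Juno 18, Harbor 18, Ember 3, Beacon 0. Beacon has the fewest and is eliminated.
Round 2: Juno 18, Harbor 18, Ember 3. Ember has the fewest and is eliminated.
Round 3: Juno 21, Harbor 18. Juno has a majority.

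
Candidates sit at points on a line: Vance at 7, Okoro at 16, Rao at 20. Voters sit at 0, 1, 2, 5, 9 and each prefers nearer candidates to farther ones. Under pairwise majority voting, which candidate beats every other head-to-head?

With single-peaked preferences on a line, the Condorcet winner is the candidate closest to the median voter.
The median voter (position 2) is closest to Vance at 7.
Check: Vance vs Rao — voters closer to Vance: 5 of 5.

Vance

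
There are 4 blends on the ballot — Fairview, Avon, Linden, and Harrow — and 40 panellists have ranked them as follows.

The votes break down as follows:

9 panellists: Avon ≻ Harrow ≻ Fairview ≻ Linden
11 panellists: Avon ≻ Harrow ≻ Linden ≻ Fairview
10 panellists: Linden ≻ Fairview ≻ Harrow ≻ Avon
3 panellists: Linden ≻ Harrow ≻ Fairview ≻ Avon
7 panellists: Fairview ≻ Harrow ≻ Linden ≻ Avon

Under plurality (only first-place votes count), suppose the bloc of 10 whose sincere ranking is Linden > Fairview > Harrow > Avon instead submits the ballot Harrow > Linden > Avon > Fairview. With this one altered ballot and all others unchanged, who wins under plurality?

First-place totals with the altered ballot: Fairview 7, Avon 20, Linden 3, Harrow 10.
The winner is unchanged: still Avon.

Avon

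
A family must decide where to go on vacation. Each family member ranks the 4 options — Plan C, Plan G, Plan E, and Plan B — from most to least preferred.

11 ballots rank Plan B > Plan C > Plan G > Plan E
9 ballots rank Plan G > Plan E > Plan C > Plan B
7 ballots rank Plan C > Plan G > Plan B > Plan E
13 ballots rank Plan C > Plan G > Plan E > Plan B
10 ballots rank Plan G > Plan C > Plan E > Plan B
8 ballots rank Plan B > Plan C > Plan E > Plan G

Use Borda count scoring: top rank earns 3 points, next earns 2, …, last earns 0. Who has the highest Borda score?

Borda scores:
  Plan C: 11·2 + 9·1 + 7·3 + 13·3 + 10·2 + 8·2 = 127
  Plan G: 11·1 + 9·3 + 7·2 + 13·2 + 10·3 + 8·0 = 108
  Plan E: 11·0 + 9·2 + 7·0 + 13·1 + 10·1 + 8·1 = 49
  Plan B: 11·3 + 9·0 + 7·1 + 13·0 + 10·0 + 8·3 = 64
Plan C has the highest total.

Plan C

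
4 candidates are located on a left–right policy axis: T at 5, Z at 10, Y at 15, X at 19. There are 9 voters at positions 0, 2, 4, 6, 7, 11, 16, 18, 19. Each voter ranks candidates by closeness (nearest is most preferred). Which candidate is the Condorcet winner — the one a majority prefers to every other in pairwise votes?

T

With single-peaked preferences on a line, the Condorcet winner is the candidate closest to the median voter.
The median voter (position 7) is closest to T at 5.
Check: T vs Y — voters closer to T: 5 of 9.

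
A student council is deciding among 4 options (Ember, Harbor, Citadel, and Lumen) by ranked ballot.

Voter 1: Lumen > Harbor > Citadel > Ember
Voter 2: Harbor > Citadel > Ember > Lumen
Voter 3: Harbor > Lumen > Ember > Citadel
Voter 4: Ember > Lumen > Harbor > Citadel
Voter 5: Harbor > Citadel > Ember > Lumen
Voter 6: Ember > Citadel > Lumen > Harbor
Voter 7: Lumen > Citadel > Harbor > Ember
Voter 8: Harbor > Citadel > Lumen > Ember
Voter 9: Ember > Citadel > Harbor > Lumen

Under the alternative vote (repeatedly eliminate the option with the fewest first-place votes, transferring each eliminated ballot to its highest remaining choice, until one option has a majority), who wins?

Round 1: Harbor 4, Ember 3, Lumen 2, Citadel 0. Citadel has the fewest and is eliminated.
Round 2: Harbor 4, Ember 3, Lumen 2. Lumen has the fewest and is eliminated.
Round 3: Harbor 6, Ember 3. Harbor has a majority.

Harbor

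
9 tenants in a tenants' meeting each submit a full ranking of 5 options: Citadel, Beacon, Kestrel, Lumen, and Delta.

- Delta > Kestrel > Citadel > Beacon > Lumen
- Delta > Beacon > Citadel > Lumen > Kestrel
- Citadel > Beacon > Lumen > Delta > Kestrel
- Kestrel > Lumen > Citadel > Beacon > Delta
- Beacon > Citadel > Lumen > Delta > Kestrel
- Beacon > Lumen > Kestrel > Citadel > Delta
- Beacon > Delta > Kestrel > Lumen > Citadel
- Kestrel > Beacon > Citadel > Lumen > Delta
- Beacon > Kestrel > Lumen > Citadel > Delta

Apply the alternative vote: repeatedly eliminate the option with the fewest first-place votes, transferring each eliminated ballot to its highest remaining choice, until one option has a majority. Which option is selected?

Beacon

Round 1: Beacon 4, Kestrel 2, Delta 2, Citadel 1, Lumen 0. Lumen has the fewest and is eliminated.
Round 2: Beacon 4, Kestrel 2, Delta 2, Citadel 1. Citadel has the fewest and is eliminated.
Round 3: Beacon 5, Kestrel 2, Delta 2. Beacon has a majority.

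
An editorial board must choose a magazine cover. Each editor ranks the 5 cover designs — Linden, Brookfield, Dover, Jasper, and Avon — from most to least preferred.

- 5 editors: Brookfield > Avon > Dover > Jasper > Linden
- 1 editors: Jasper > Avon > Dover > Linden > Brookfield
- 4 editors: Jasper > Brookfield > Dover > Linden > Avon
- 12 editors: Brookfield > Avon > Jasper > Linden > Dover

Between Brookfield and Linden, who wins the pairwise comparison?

Ballots ranking Brookfield above Linden: 5+4+12 = 21.
Ballots ranking Linden above Brookfield: 1.
Brookfield wins the head-to-head, 21–1.

Brookfield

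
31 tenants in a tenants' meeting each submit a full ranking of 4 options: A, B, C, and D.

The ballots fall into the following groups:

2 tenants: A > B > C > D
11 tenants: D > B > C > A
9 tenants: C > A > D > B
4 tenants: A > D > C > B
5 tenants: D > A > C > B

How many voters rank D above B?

29

Ballots ranking D above B: 11+9+4+5 = 29.
Ballots ranking B above D: 2.
So 29 of 31 voters prefer D to B.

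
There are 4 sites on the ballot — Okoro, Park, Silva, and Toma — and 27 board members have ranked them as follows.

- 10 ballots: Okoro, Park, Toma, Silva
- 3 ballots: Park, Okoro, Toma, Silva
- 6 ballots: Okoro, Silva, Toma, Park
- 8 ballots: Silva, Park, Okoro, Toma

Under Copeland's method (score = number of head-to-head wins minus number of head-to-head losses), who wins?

Okoro

Pairwise results:
  Okoro vs Park: Okoro wins 16–11.
  Okoro vs Silva: Okoro wins 19–8.
  Okoro vs Toma: Okoro wins 27–0.
  Park vs Silva: Silva wins 14–13.
  Park vs Toma: Park wins 21–6.
  Silva vs Toma: Silva wins 14–13.
Copeland scores (wins − losses):
  Okoro: 3 − 0 = 3
  Park: 1 − 2 = -1
  Silva: 2 − 1 = 1
  Toma: 0 − 3 = -3
Okoro has the best Copeland score.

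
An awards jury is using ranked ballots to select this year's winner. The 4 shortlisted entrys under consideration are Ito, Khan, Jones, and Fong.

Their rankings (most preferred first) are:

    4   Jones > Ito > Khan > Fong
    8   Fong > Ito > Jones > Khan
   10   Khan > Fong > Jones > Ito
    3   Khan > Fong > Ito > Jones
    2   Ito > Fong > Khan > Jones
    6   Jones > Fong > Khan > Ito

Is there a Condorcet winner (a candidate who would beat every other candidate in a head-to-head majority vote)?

No

Head-to-head results (33 voters total):
Ito vs Khan: Khan wins 19–14.
Ito vs Jones: Jones wins 20–13.
Ito vs Fong: Fong wins 27–6.
Khan vs Jones: Jones wins 18–15.
Khan vs Fong: Khan wins 17–16.
Jones vs Fong: Fong wins 23–10.
No candidate beats all others: Khan beats Fong beats Jones beats Khan, a majority cycle.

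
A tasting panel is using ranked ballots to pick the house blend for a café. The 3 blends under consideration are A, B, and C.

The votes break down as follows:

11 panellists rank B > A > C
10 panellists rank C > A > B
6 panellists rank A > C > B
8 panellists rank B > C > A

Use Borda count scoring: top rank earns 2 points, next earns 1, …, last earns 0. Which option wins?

B

Borda scores:
  A: 11·1 + 10·1 + 6·2 + 8·0 = 33
  B: 11·2 + 10·0 + 6·0 + 8·2 = 38
  C: 11·0 + 10·2 + 6·1 + 8·1 = 34
B has the highest total.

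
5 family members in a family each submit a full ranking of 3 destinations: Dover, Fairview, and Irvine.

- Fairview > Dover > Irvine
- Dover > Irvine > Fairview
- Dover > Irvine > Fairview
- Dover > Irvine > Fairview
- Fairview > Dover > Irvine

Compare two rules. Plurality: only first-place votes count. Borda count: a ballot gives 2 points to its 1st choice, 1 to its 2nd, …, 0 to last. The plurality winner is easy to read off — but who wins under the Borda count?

Dover

Plurality first-place counts: Dover 3, Fairview 2, Irvine 0 → Dover.
Borda totals: Dover 8, Fairview 4, Irvine 3 → Dover.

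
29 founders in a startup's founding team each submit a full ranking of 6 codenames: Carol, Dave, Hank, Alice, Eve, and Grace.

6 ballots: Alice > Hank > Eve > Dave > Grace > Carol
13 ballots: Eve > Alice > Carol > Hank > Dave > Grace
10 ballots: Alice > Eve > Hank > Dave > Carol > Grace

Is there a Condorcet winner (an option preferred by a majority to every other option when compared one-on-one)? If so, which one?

Head-to-head results (29 voters total):
Carol vs Dave: Dave wins 16–13.
Carol vs Hank: Hank wins 16–13.
Carol vs Alice: Alice wins 29–0.
Carol vs Eve: Eve wins 29–0.
Carol vs Grace: Carol wins 23–6.
Dave vs Hank: Hank wins 29–0.
Dave vs Alice: Alice wins 29–0.
Dave vs Eve: Eve wins 29–0.
Dave vs Grace: Dave wins 29–0.
Hank vs Alice: Alice wins 29–0.
Hank vs Eve: Eve wins 23–6.
Hank vs Grace: Hank wins 29–0.
Alice vs Eve: Alice wins 16–13.
Alice vs Grace: Alice wins 29–0.
Eve vs Grace: Eve wins 29–0.
Alice beats each rival — Carol (29–0), Dave (29–0), Hank (29–0), Eve (16–13), Grace (29–0) — so Alice is the Condorcet winner.

Alice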